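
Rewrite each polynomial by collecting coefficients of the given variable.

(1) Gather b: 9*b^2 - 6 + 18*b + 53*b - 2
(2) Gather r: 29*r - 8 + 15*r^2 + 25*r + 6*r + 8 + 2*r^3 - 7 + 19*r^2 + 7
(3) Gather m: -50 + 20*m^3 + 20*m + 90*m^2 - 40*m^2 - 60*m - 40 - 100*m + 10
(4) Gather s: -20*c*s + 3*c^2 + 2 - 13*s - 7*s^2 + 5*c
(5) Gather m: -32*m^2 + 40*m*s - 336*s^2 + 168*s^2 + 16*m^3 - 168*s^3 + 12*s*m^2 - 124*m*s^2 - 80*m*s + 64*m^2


(1) = 9*b^2 + 71*b - 8
(2) = 2*r^3 + 34*r^2 + 60*r
(3) = 20*m^3 + 50*m^2 - 140*m - 80
(4) = 3*c^2 + 5*c - 7*s^2 + s*(-20*c - 13) + 2
(5) = 16*m^3 + m^2*(12*s + 32) + m*(-124*s^2 - 40*s) - 168*s^3 - 168*s^2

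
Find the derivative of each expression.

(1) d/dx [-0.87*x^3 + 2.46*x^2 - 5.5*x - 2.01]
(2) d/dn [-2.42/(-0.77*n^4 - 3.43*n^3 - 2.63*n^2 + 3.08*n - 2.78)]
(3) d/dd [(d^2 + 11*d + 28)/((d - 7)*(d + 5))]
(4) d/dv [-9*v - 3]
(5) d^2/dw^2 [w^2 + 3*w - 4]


(1) = -2.61*x^2 + 4.92*x - 5.5
(2) = (-7.4536*n^3 - 24.9018*n^2 - 12.7292*n + 7.4536)/(0.77*n^4 + 3.43*n^3 + 2.63*n^2 - 3.08*n + 2.78)^2
(3) = (-13*d^2 - 126*d - 329)/(d^4 - 4*d^3 - 66*d^2 + 140*d + 1225)
(4) = -9
(5) = 2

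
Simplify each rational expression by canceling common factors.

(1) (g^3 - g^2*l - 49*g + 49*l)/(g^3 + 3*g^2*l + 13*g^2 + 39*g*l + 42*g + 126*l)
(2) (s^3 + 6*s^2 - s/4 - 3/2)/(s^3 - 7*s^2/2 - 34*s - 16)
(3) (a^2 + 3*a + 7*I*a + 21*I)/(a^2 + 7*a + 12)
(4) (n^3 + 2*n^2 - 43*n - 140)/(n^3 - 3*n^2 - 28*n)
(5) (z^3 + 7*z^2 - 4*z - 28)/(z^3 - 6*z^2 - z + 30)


(1) = (g^2 - g*l - 7*g + 7*l)/(g^2 + 3*g*l + 6*g + 18*l)
(2) = (2*s^2 + 11*s - 6)/(2*s^2 - 8*s - 64)
(3) = (a + 7*I)/(a + 4)
(4) = (n + 5)/n
(5) = (z^2 + 5*z - 14)/(z^2 - 8*z + 15)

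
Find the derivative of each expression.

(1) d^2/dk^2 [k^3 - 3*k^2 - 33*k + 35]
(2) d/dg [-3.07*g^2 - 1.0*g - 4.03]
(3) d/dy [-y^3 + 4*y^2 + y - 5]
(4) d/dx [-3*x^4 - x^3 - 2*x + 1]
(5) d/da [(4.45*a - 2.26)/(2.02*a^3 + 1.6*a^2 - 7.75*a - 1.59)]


(1) = 6*k - 6
(2) = -6.14*g - 1.0
(3) = -3*y^2 + 8*y + 1
(4) = -12*x^3 - 3*x^2 - 2
(5) = (-17.978*a^3 + 6.5756*a^2 + 7.232*a - 24.5905)/(4.0804*a^6 + 6.464*a^5 - 28.75*a^4 - 31.2236*a^3 + 54.9745*a^2 + 24.645*a + 2.5281)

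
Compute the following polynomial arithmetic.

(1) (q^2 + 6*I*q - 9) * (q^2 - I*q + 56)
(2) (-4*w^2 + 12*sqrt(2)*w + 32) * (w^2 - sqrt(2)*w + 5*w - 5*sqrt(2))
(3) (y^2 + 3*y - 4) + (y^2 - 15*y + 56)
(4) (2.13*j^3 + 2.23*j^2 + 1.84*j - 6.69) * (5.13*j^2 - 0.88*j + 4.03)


(1) = q^4 + 5*I*q^3 + 53*q^2 + 345*I*q - 504
(2) = -4*w^4 - 20*w^3 + 16*sqrt(2)*w^3 + 8*w^2 + 80*sqrt(2)*w^2 - 32*sqrt(2)*w + 40*w - 160*sqrt(2)
(3) = 2*y^2 - 12*y + 52
(4) = 10.9269*j^5 + 9.5655*j^4 + 16.0607*j^3 - 26.952*j^2 + 13.3024*j - 26.9607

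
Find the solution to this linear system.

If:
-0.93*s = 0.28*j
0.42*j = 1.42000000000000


Then:
j = 3.38
s = -1.02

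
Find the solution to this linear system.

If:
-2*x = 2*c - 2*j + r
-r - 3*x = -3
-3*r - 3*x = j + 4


Then:
c = 13*x/2 - 29/2
j = 6*x - 13
r = 3 - 3*x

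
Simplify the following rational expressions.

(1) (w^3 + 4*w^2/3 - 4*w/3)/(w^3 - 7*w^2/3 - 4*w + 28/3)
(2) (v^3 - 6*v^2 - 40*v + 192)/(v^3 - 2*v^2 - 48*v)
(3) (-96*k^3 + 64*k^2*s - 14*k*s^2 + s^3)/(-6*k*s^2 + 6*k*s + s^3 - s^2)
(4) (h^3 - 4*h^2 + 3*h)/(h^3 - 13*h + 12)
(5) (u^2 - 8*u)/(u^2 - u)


(1) = (3*w^2 - 2*w)/(3*w^2 - 13*w + 14)
(2) = (v - 4)/v
(3) = (16*k^2 - 8*k*s + s^2)/(s^2 - s)
(4) = h/(h + 4)
(5) = (u - 8)/(u - 1)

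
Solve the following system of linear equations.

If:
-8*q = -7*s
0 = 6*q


Then:
q = 0
s = 0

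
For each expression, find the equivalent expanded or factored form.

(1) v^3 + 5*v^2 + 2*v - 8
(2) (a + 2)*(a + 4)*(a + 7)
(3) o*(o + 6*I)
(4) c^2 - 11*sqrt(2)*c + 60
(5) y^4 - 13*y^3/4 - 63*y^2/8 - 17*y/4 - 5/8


(1) = (v - 1)*(v + 2)*(v + 4)
(2) = a^3 + 13*a^2 + 50*a + 56
(3) = o^2 + 6*I*o
(4) = (c - 6*sqrt(2))*(c - 5*sqrt(2))
(5) = (y - 5)*(y + 1/4)*(y + 1/2)*(y + 1)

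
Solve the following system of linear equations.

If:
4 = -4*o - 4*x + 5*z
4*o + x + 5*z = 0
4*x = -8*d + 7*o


Then:
d = 23/24 - 335*z/96
o = 1/3 - 25*z/12
x = 10*z/3 - 4/3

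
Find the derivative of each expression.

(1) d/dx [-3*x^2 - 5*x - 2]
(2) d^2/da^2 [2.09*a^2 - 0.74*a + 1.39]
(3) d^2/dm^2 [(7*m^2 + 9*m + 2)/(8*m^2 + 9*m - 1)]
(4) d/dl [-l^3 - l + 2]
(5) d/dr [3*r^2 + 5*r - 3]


(1) = -6*x - 5
(2) = 4.18000000000000
(3) = 4*(36*m^3 + 276*m^2 + 324*m + 133)/(512*m^6 + 1728*m^5 + 1752*m^4 + 297*m^3 - 219*m^2 + 27*m - 1)
(4) = -3*l^2 - 1
(5) = 6*r + 5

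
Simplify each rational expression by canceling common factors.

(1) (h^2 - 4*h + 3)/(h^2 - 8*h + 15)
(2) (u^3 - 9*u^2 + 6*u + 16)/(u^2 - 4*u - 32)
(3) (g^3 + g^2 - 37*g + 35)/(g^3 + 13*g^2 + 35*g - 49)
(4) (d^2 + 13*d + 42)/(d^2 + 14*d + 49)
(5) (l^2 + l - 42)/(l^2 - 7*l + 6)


(1) = (h - 1)/(h - 5)
(2) = (u^2 - u - 2)/(u + 4)
(3) = (g - 5)/(g + 7)
(4) = (d + 6)/(d + 7)
(5) = (l + 7)/(l - 1)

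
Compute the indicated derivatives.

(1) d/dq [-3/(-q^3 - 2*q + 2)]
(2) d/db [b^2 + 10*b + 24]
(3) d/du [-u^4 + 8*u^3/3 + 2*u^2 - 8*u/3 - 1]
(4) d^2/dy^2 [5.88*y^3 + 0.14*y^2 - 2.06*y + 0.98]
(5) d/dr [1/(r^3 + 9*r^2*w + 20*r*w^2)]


(1) = 3*(-3*q^2 - 2)/(q^3 + 2*q - 2)^2
(2) = 2*b + 10
(3) = -4*u^3 + 8*u^2 + 4*u - 8/3
(4) = 35.28*y + 0.28
(5) = (-3*r^2 - 18*r*w - 20*w^2)/(r^2*(r^2 + 9*r*w + 20*w^2)^2)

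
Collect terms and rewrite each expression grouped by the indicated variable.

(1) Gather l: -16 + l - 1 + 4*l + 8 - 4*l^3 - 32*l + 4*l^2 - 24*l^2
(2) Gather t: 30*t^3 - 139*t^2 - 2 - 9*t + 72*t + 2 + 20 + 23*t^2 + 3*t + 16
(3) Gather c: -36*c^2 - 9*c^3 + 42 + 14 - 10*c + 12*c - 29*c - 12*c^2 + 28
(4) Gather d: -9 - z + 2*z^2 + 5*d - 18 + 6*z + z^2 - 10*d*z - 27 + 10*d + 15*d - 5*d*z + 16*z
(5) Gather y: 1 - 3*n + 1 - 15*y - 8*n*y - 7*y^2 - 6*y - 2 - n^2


(1) = -4*l^3 - 20*l^2 - 27*l - 9
(2) = 30*t^3 - 116*t^2 + 66*t + 36
(3) = -9*c^3 - 48*c^2 - 27*c + 84
(4) = d*(30 - 15*z) + 3*z^2 + 21*z - 54
(5) = -n^2 - 3*n - 7*y^2 + y*(-8*n - 21)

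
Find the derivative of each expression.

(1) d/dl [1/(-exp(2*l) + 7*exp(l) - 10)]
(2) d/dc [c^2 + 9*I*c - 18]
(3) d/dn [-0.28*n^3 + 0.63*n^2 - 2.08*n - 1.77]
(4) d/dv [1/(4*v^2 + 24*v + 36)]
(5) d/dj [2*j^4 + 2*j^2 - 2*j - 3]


(1) = (2*exp(l) - 7)*exp(l)/(exp(2*l) - 7*exp(l) + 10)^2
(2) = 2*c + 9*I
(3) = -0.84*n^2 + 1.26*n - 2.08
(4) = (-v - 3)/(2*(v^2 + 6*v + 9)^2)
(5) = 8*j^3 + 4*j - 2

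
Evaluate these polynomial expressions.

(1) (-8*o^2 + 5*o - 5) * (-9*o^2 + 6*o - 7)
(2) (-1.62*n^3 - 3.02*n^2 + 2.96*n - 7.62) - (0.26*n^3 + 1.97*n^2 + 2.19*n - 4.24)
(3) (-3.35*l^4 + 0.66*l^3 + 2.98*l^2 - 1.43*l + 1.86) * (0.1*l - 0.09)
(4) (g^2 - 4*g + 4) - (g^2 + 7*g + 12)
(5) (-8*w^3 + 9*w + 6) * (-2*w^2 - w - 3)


(1) = 72*o^4 - 93*o^3 + 131*o^2 - 65*o + 35
(2) = -1.88*n^3 - 4.99*n^2 + 0.77*n - 3.38
(3) = -0.335*l^5 + 0.3675*l^4 + 0.2386*l^3 - 0.4112*l^2 + 0.3147*l - 0.1674
(4) = -11*g - 8
(5) = 16*w^5 + 8*w^4 + 6*w^3 - 21*w^2 - 33*w - 18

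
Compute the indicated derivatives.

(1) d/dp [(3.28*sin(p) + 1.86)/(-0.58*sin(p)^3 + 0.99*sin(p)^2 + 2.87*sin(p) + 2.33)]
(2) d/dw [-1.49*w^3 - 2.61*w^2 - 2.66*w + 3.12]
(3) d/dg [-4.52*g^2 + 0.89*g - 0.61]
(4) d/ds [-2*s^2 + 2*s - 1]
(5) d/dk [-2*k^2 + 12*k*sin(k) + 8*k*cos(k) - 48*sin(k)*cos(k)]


(1) = (3.8048*sin(p)^3 - 0.0108*sin(p)^2 - 3.6828*sin(p) + 2.3042)*cos(p)/(0.3364*sin(p)^6 - 1.1484*sin(p)^5 - 2.3491*sin(p)^4 + 2.9798*sin(p)^3 + 12.8503*sin(p)^2 + 13.3742*sin(p) + 5.4289)
(2) = -4.47*w^2 - 5.22*w - 2.66
(3) = 0.89 - 9.04*g
(4) = 2 - 4*s
(5) = -8*k*sin(k) + 12*k*cos(k) - 4*k + 12*sin(k) + 8*cos(k) - 48*cos(2*k)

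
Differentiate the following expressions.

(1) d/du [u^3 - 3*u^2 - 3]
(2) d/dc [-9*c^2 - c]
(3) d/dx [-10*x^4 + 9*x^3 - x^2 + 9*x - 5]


(1) = 3*u*(u - 2)
(2) = -18*c - 1
(3) = -40*x^3 + 27*x^2 - 2*x + 9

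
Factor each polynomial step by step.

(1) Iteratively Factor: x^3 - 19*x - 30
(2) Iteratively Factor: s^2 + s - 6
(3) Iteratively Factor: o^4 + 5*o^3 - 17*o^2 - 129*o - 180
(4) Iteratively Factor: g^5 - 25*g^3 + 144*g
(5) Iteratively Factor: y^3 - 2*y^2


(1) = (x + 3)*(x^2 - 3*x - 10) = (x - 5)*(x + 3)*(x + 2)
(2) = (s + 3)*(s - 2)
(3) = (o + 4)*(o^3 + o^2 - 21*o - 45) = (o - 5)*(o + 4)*(o^2 + 6*o + 9) = (o - 5)*(o + 3)*(o + 4)*(o + 3)
(4) = (g - 4)*(g^4 + 4*g^3 - 9*g^2 - 36*g) = (g - 4)*(g - 3)*(g^3 + 7*g^2 + 12*g) = (g - 4)*(g - 3)*(g + 3)*(g^2 + 4*g) = g*(g - 4)*(g - 3)*(g + 3)*(g + 4)
(5) = (y)*(y^2 - 2*y) = y*(y - 2)*(y)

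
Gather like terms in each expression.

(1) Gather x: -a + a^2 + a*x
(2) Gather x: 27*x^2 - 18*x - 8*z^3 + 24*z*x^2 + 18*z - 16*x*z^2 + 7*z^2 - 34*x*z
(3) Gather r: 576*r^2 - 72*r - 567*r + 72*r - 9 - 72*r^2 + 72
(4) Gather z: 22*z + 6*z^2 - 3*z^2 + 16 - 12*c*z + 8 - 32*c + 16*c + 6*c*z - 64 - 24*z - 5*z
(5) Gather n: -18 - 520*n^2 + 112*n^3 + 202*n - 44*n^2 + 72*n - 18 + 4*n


(1) = a^2 + a*x - a
(2) = x^2*(24*z + 27) + x*(-16*z^2 - 34*z - 18) - 8*z^3 + 7*z^2 + 18*z
(3) = 504*r^2 - 567*r + 63
(4) = -16*c + 3*z^2 + z*(-6*c - 7) - 40
(5) = 112*n^3 - 564*n^2 + 278*n - 36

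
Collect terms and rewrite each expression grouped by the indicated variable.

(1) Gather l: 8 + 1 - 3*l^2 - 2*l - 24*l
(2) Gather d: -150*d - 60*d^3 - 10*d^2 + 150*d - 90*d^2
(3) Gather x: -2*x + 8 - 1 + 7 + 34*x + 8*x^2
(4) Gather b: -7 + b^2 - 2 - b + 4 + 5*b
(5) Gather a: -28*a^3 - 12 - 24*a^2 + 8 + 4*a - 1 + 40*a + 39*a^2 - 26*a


(1) = -3*l^2 - 26*l + 9
(2) = -60*d^3 - 100*d^2
(3) = 8*x^2 + 32*x + 14
(4) = b^2 + 4*b - 5
(5) = -28*a^3 + 15*a^2 + 18*a - 5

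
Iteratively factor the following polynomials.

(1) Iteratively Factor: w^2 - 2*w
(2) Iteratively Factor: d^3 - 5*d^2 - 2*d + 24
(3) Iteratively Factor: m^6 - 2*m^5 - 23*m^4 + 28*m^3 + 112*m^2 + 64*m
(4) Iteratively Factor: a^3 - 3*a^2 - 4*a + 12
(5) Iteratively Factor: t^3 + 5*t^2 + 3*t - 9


(1) = (w - 2)*(w)
(2) = (d + 2)*(d^2 - 7*d + 12) = (d - 4)*(d + 2)*(d - 3)
(3) = (m)*(m^5 - 2*m^4 - 23*m^3 + 28*m^2 + 112*m + 64) = m*(m - 4)*(m^4 + 2*m^3 - 15*m^2 - 32*m - 16) = m*(m - 4)*(m + 1)*(m^3 + m^2 - 16*m - 16) = m*(m - 4)*(m + 1)^2*(m^2 - 16) = m*(m - 4)*(m + 1)^2*(m + 4)*(m - 4)
(4) = (a + 2)*(a^2 - 5*a + 6) = (a - 2)*(a + 2)*(a - 3)
(5) = (t + 3)*(t^2 + 2*t - 3) = (t - 1)*(t + 3)*(t + 3)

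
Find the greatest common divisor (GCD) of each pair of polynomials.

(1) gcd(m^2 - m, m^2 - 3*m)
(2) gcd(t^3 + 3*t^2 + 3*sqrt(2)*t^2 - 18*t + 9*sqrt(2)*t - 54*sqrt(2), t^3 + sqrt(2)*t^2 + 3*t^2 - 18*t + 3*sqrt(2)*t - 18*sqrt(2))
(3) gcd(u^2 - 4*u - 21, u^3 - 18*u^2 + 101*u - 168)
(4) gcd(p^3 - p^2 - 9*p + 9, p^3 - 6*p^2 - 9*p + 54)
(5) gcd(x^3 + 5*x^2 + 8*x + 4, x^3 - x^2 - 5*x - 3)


(1) = m
(2) = t^2 + 3*t - 18
(3) = u - 7
(4) = p^2 - 9
(5) = gcd((x + 1)*(x + 2)^2, (x - 3)*(x + 1)^2) = x + 1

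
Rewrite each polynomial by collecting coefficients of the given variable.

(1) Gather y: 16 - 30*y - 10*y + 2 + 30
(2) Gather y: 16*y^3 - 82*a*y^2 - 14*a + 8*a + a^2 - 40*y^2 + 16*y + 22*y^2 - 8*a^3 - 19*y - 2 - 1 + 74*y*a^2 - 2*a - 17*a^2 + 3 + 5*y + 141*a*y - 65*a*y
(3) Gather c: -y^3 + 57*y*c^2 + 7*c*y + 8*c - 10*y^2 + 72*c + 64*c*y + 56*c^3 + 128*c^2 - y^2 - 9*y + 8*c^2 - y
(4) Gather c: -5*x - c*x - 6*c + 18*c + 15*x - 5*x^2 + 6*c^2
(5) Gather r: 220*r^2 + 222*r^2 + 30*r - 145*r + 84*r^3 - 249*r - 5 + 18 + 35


(1) = 48 - 40*y
(2) = -8*a^3 - 16*a^2 - 8*a + 16*y^3 + y^2*(-82*a - 18) + y*(74*a^2 + 76*a + 2)
(3) = 56*c^3 + c^2*(57*y + 136) + c*(71*y + 80) - y^3 - 11*y^2 - 10*y
(4) = 6*c^2 + c*(12 - x) - 5*x^2 + 10*x
(5) = 84*r^3 + 442*r^2 - 364*r + 48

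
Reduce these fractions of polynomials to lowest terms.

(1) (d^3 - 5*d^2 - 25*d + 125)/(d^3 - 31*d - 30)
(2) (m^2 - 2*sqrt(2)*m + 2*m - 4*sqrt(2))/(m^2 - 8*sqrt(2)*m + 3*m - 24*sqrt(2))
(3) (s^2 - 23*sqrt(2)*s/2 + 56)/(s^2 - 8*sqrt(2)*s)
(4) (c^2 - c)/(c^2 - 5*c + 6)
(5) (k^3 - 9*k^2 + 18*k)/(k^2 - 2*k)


(1) = (d^2 - 10*d + 25)/(d^2 - 5*d - 6)
(2) = (m^2 + m*(2 - 2*sqrt(2)) - 4*sqrt(2))/(m^2 + m*(3 - 8*sqrt(2)) - 24*sqrt(2))
(3) = (2*s - 7*sqrt(2))/(2*s)
(4) = (c^2 - c)/(c^2 - 5*c + 6)
(5) = (k^2 - 9*k + 18)/(k - 2)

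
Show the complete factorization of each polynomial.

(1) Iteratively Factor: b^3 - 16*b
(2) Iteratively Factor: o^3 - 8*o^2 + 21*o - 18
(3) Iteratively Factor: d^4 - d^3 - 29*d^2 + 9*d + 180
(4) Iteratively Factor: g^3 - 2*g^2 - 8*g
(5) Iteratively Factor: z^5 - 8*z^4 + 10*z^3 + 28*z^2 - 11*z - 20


(1) = (b + 4)*(b^2 - 4*b) = b*(b + 4)*(b - 4)
(2) = (o - 3)*(o^2 - 5*o + 6) = (o - 3)^2*(o - 2)
(3) = (d + 3)*(d^3 - 4*d^2 - 17*d + 60) = (d - 5)*(d + 3)*(d^2 + d - 12) = (d - 5)*(d + 3)*(d + 4)*(d - 3)
(4) = (g + 2)*(g^2 - 4*g) = g*(g + 2)*(g - 4)
(5) = (z - 1)*(z^4 - 7*z^3 + 3*z^2 + 31*z + 20) = (z - 5)*(z - 1)*(z^3 - 2*z^2 - 7*z - 4) = (z - 5)*(z - 4)*(z - 1)*(z^2 + 2*z + 1) = (z - 5)*(z - 4)*(z - 1)*(z + 1)*(z + 1)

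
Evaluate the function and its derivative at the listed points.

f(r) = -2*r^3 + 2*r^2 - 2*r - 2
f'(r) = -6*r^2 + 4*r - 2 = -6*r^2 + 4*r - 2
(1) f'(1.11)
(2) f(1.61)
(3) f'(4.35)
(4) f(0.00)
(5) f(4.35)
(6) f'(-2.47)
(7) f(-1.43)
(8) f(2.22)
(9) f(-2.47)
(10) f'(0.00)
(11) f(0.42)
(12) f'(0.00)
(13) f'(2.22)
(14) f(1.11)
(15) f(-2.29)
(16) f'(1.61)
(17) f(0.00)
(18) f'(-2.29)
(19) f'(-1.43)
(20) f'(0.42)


(1) = -4.95
(2) = -8.38
(3) = -98.13
(4) = -2.00
(5) = -137.48
(6) = -48.49
(7) = 10.80
(8) = -18.47
(9) = 45.28
(10) = -2.00
(11) = -2.64
(12) = -2.00
(13) = -22.69
(14) = -4.49
(15) = 37.09
(16) = -11.11
(17) = -2.00
(18) = -42.62
(19) = -19.99
(20) = -1.38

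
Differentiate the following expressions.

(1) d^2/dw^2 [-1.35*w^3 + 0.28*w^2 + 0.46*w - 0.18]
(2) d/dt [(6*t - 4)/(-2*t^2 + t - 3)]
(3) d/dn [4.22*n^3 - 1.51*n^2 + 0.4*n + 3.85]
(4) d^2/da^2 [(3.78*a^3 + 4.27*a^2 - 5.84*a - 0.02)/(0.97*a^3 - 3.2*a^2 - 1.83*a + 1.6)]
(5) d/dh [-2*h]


(1) = 0.56 - 8.1*w
(2) = 2*(6*t^2 - 8*t - 7)/(4*t^4 - 4*t^3 + 13*t^2 - 6*t + 9)
(3) = 12.66*n^2 - 3.02*n + 0.4
(4) = (31.501526*a^6 + 7.290132*a^5 + 83.617686*a^4 - 218.107004*a^3 + 172.515732*a^2 - 121.86048*a - 12.675396)/(0.912673*a^9 - 9.03264*a^8 + 24.632859*a^7 + 5.83024*a^6 - 76.270701*a^5 - 0.0384*a^4 + 57.538713*a^3 - 8.50128*a^2 - 14.0544*a + 4.096)
(5) = -2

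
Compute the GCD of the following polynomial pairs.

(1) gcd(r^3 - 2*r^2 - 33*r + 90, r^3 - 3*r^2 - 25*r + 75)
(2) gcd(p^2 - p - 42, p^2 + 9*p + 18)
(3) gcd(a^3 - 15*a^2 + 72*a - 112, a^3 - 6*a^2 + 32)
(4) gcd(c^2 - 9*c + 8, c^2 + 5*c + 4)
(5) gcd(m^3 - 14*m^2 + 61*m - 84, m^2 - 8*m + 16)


(1) = gcd((r - 5)*(r - 3)*(r + 6), (r - 5)*(r - 3)*(r + 5)) = r^2 - 8*r + 15
(2) = p + 6
(3) = a^2 - 8*a + 16
(4) = 1
(5) = gcd((m - 7)*(m - 4)*(m - 3), (m - 4)^2) = m - 4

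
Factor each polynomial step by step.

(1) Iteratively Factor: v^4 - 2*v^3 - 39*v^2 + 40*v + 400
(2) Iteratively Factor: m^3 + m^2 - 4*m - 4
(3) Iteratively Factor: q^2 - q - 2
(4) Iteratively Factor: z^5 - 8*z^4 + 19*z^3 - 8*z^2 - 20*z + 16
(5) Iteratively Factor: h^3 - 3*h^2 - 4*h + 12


(1) = (v - 5)*(v^3 + 3*v^2 - 24*v - 80) = (v - 5)*(v + 4)*(v^2 - v - 20) = (v - 5)*(v + 4)^2*(v - 5)
(2) = (m - 2)*(m^2 + 3*m + 2) = (m - 2)*(m + 2)*(m + 1)
(3) = (q + 1)*(q - 2)
(4) = (z - 2)*(z^4 - 6*z^3 + 7*z^2 + 6*z - 8) = (z - 2)*(z - 1)*(z^3 - 5*z^2 + 2*z + 8) = (z - 2)^2*(z - 1)*(z^2 - 3*z - 4) = (z - 2)^2*(z - 1)*(z + 1)*(z - 4)
(5) = (h - 3)*(h^2 - 4) = (h - 3)*(h + 2)*(h - 2)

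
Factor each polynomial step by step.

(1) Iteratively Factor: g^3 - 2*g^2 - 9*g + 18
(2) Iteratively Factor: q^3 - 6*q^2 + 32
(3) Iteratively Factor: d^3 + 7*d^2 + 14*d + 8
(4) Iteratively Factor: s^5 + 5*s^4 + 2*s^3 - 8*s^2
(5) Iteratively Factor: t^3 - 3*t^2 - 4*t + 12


(1) = (g - 3)*(g^2 + g - 6) = (g - 3)*(g + 3)*(g - 2)
(2) = (q - 4)*(q^2 - 2*q - 8) = (q - 4)^2*(q + 2)
(3) = (d + 4)*(d^2 + 3*d + 2) = (d + 1)*(d + 4)*(d + 2)
(4) = (s - 1)*(s^4 + 6*s^3 + 8*s^2) = s*(s - 1)*(s^3 + 6*s^2 + 8*s) = s*(s - 1)*(s + 2)*(s^2 + 4*s) = s*(s - 1)*(s + 2)*(s + 4)*(s)
(5) = (t + 2)*(t^2 - 5*t + 6) = (t - 3)*(t + 2)*(t - 2)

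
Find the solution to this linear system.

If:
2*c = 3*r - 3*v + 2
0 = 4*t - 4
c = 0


Then:
c = 0
r = v - 2/3
t = 1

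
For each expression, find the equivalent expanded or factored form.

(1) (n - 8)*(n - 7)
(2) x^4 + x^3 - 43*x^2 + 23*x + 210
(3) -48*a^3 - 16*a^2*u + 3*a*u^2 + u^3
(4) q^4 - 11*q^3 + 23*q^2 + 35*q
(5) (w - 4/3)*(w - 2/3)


(1) = n^2 - 15*n + 56
(2) = (x - 5)*(x - 3)*(x + 2)*(x + 7)
(3) = (-4*a + u)*(3*a + u)*(4*a + u)
(4) = q*(q - 7)*(q - 5)*(q + 1)
(5) = w^2 - 2*w + 8/9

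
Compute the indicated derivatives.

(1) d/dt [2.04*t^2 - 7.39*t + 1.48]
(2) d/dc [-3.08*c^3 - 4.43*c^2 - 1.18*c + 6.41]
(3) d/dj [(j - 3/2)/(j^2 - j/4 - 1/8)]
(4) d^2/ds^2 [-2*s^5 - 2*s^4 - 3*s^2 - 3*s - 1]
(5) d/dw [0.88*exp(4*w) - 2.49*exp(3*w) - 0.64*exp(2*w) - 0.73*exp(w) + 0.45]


(1) = 4.08*t - 7.39
(2) = -9.24*c^2 - 8.86*c - 1.18
(3) = 32*(-2*j^2 + 6*j - 1)/(64*j^4 - 32*j^3 - 12*j^2 + 4*j + 1)
(4) = -40*s^3 - 24*s^2 - 6
(5) = (3.52*exp(3*w) - 7.47*exp(2*w) - 1.28*exp(w) - 0.73)*exp(w)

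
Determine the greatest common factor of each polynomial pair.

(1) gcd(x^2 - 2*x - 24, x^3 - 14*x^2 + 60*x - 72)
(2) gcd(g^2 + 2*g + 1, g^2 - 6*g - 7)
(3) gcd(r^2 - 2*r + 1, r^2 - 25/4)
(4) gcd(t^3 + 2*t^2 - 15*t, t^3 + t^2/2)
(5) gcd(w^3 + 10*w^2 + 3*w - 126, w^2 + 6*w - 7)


(1) = x - 6
(2) = gcd((g + 1)^2, (g - 7)*(g + 1)) = g + 1
(3) = gcd((r - 1)^2, (r - 5/2)*(r + 5/2)) = 1
(4) = gcd(t*(t - 3)*(t + 5), t^2*(t + 1/2)) = t
(5) = gcd((w - 3)*(w + 6)*(w + 7), (w - 1)*(w + 7)) = w + 7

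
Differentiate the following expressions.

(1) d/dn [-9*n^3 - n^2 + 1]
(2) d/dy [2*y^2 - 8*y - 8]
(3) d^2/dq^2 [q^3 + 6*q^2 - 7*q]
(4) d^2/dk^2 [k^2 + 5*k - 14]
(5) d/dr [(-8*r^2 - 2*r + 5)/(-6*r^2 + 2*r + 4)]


(1) = n*(-27*n - 2)
(2) = 4*y - 8
(3) = 6*q + 12
(4) = 2
(5) = (-14*r^2 - 2*r - 9)/(2*(9*r^4 - 6*r^3 - 11*r^2 + 4*r + 4))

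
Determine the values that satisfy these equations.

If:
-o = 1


Then:
o = -1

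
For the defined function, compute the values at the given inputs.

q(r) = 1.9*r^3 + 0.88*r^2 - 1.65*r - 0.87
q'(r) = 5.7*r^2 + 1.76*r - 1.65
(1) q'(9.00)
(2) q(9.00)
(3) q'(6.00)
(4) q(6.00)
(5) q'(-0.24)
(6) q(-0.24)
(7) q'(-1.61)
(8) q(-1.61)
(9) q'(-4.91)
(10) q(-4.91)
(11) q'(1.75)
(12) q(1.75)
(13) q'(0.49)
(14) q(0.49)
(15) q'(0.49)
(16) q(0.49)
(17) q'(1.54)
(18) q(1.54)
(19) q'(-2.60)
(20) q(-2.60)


(1) = 475.89
(2) = 1440.66
(3) = 214.11
(4) = 431.31
(5) = -1.74
(6) = -0.45
(7) = 10.29
(8) = -3.86
(9) = 127.12
(10) = -196.46
(11) = 18.89
(12) = 9.12
(13) = 0.58
(14) = -1.24
(15) = 0.58
(16) = -1.24
(17) = 14.58
(18) = 5.62
(19) = 32.31
(20) = -24.03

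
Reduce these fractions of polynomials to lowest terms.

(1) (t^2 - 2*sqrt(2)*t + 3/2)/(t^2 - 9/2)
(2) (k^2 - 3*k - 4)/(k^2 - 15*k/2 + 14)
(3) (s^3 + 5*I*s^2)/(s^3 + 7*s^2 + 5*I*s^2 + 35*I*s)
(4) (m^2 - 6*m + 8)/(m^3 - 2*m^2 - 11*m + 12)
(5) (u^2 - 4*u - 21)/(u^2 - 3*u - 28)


(1) = (4*t - 2*sqrt(2))/(4*t + 6*sqrt(2))
(2) = (2*k + 2)/(2*k - 7)
(3) = s/(s + 7)
(4) = (m - 2)/(m^2 + 2*m - 3)
(5) = (u + 3)/(u + 4)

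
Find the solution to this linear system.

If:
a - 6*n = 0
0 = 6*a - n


Then:
a = 0
n = 0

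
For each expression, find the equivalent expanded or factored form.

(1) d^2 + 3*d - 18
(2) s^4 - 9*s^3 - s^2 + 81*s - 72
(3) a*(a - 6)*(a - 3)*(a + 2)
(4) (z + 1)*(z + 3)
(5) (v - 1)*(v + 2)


(1) = (d - 3)*(d + 6)
(2) = (s - 8)*(s - 3)*(s - 1)*(s + 3)
(3) = a^4 - 7*a^3 + 36*a
(4) = z^2 + 4*z + 3
(5) = v^2 + v - 2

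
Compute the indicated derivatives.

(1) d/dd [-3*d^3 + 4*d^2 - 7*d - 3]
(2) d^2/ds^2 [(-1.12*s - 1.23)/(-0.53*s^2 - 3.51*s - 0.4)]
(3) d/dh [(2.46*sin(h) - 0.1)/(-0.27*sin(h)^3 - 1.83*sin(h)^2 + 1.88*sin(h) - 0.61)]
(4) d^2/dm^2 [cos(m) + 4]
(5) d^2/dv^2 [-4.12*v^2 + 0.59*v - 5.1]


(1) = -9*d^2 + 8*d - 7
(2) = ((1.06*s + 3.51)*(1.12*s + 1.23)*(2.12*s + 7.02) - (3.5616*s + 9.1662)*(0.53*s^2 + 3.51*s + 0.4))/(0.53*s^2 + 3.51*s + 0.4)^3
(3) = (1.3284*sin(h)^3 + 4.4208*sin(h)^2 - 0.366*sin(h) - 1.3126)*cos(h)/(0.0729*sin(h)^6 + 0.9882*sin(h)^5 + 2.3337*sin(h)^4 - 6.5514*sin(h)^3 + 5.767*sin(h)^2 - 2.2936*sin(h) + 0.3721)
(4) = -cos(m)
(5) = -8.24000000000000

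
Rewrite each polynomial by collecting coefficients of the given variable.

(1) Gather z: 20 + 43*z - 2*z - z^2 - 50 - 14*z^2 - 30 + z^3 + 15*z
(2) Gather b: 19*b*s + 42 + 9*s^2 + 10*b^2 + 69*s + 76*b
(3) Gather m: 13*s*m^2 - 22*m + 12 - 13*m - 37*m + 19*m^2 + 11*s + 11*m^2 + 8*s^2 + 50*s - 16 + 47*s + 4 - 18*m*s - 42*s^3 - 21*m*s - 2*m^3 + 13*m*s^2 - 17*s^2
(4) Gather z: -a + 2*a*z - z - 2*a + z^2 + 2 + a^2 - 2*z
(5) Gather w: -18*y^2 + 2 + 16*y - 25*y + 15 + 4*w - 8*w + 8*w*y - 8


(1) = z^3 - 15*z^2 + 56*z - 60
(2) = 10*b^2 + b*(19*s + 76) + 9*s^2 + 69*s + 42
(3) = -2*m^3 + m^2*(13*s + 30) + m*(13*s^2 - 39*s - 72) - 42*s^3 - 9*s^2 + 108*s
(4) = a^2 - 3*a + z^2 + z*(2*a - 3) + 2
(5) = w*(8*y - 4) - 18*y^2 - 9*y + 9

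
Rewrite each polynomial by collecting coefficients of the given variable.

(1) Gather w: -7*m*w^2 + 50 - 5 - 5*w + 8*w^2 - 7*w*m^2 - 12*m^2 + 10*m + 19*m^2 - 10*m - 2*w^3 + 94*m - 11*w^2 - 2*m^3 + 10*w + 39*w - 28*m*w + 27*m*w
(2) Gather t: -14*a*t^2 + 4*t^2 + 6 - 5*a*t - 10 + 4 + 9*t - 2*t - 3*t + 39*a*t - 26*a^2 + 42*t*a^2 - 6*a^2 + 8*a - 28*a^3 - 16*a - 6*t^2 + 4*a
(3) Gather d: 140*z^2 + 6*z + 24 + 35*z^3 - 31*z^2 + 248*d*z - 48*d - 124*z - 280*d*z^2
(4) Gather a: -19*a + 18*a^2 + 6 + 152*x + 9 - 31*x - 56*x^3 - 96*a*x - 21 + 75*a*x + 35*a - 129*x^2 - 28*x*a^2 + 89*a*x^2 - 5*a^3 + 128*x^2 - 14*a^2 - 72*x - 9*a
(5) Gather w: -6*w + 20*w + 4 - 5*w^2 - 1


(1) = -2*m^3 + 7*m^2 + 94*m - 2*w^3 + w^2*(-7*m - 3) + w*(-7*m^2 - m + 44) + 45
(2) = -28*a^3 - 32*a^2 - 4*a + t^2*(-14*a - 2) + t*(42*a^2 + 34*a + 4)
(3) = d*(-280*z^2 + 248*z - 48) + 35*z^3 + 109*z^2 - 118*z + 24
(4) = -5*a^3 + a^2*(4 - 28*x) + a*(89*x^2 - 21*x + 7) - 56*x^3 - x^2 + 49*x - 6
(5) = -5*w^2 + 14*w + 3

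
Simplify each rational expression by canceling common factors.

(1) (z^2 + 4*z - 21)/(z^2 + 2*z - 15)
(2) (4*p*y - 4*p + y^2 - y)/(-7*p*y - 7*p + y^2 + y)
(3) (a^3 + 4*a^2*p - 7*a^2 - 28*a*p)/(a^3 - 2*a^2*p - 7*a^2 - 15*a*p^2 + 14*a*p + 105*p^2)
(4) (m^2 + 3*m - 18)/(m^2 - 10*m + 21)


(1) = (z + 7)/(z + 5)
(2) = (4*p*y - 4*p + y^2 - y)/(-7*p*y - 7*p + y^2 + y)
(3) = (-a^2 - 4*a*p)/(-a^2 + 2*a*p + 15*p^2)
(4) = (m + 6)/(m - 7)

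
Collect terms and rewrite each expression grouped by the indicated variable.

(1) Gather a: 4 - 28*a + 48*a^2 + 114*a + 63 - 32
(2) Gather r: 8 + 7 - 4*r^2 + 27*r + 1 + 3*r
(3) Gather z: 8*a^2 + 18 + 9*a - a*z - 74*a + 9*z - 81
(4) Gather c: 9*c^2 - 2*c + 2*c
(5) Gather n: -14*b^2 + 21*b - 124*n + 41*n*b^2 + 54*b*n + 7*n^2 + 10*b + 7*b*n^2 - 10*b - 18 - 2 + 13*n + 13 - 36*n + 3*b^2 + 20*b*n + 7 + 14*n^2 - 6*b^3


(1) = 48*a^2 + 86*a + 35
(2) = -4*r^2 + 30*r + 16
(3) = 8*a^2 - 65*a + z*(9 - a) - 63
(4) = 9*c^2
(5) = -6*b^3 - 11*b^2 + 21*b + n^2*(7*b + 21) + n*(41*b^2 + 74*b - 147)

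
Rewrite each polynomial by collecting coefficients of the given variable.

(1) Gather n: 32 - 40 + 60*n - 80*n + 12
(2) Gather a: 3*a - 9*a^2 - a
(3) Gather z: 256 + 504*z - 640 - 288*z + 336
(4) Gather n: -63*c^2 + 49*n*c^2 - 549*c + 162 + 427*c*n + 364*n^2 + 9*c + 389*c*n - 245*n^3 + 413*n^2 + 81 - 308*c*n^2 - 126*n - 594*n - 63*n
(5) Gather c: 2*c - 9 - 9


(1) = 4 - 20*n
(2) = -9*a^2 + 2*a
(3) = 216*z - 48
(4) = -63*c^2 - 540*c - 245*n^3 + n^2*(777 - 308*c) + n*(49*c^2 + 816*c - 783) + 243
(5) = 2*c - 18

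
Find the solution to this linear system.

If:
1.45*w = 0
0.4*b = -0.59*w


Then:
b = 0.00
w = 0.00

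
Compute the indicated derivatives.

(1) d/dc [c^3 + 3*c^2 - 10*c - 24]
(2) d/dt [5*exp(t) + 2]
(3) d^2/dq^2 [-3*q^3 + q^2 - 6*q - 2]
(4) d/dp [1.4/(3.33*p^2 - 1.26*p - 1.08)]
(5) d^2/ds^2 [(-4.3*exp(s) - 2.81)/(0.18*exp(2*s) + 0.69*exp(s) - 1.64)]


(1) = 3*c^2 + 6*c - 10
(2) = 5*exp(t)
(3) = 2 - 18*q
(4) = (1.764 - 9.324*p)/(-3.33*p^2 + 1.26*p + 1.08)^2
(5) = (-0.13932*exp(4*s) + 0.169884*exp(3*s) - 8.663166*exp(2*s) - 9.521769*exp(s) - 14.745076)*exp(s)/(0.005832*exp(6*s) + 0.067068*exp(5*s) + 0.097686*exp(4*s) - 0.893619*exp(3*s) - 0.890028*exp(2*s) + 5.567472*exp(s) - 4.410944)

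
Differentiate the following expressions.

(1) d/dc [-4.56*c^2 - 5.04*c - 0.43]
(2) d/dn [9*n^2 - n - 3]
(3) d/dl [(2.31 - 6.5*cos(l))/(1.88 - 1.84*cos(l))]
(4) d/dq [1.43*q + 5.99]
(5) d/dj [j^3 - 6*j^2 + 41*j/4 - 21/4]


(1) = -9.12*c - 5.04
(2) = 18*n - 1
(3) = 7.9696*sin(l)/(1.84*cos(l) - 1.88)^2
(4) = 1.43000000000000
(5) = 3*j^2 - 12*j + 41/4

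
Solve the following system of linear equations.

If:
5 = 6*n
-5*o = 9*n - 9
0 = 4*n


Then:
No Solution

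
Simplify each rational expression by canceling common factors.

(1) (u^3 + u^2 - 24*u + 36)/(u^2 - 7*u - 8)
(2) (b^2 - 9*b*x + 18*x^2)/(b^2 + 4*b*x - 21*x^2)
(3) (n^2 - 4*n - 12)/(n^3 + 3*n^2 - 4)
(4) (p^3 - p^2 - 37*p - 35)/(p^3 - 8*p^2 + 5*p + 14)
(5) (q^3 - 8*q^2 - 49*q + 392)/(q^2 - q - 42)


(1) = (u^3 + u^2 - 24*u + 36)/(u^2 - 7*u - 8)
(2) = (b - 6*x)/(b + 7*x)
(3) = (n - 6)/(n^2 + n - 2)
(4) = (p + 5)/(p - 2)
(5) = (q^2 - q - 56)/(q + 6)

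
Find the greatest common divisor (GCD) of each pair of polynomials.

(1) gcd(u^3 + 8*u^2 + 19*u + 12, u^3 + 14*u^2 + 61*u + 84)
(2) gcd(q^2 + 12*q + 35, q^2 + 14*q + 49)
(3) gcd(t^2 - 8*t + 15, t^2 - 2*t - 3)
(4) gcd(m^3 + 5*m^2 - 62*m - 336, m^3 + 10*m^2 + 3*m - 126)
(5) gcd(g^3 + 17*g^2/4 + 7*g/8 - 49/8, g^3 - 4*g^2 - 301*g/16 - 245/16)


(1) = u^2 + 7*u + 12
(2) = q + 7
(3) = t - 3
(4) = gcd((m - 8)*(m + 6)*(m + 7), (m - 3)*(m + 6)*(m + 7)) = m^2 + 13*m + 42
(5) = gcd((g - 1)*(g + 7/4)*(g + 7/2), (g - 7)*(g + 5/4)*(g + 7/4)) = g + 7/4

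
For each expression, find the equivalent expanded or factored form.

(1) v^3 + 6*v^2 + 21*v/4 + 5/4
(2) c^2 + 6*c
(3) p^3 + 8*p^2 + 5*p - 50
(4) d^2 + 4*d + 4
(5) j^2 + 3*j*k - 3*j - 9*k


(1) = (v + 1/2)^2*(v + 5)
(2) = c*(c + 6)
(3) = (p - 2)*(p + 5)^2
(4) = (d + 2)^2
(5) = (j - 3)*(j + 3*k)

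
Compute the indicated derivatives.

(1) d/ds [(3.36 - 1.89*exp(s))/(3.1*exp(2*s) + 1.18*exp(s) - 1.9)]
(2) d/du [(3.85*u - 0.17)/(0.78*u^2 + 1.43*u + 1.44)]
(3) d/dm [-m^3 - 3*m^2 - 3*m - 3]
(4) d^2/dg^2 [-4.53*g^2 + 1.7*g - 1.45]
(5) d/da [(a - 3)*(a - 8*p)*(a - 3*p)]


(1) = (5.859*exp(2*s) - 20.832*exp(s) - 0.3738)*exp(s)/(9.61*exp(4*s) + 7.316*exp(3*s) - 10.3876*exp(2*s) - 4.484*exp(s) + 3.61)
(2) = (-3.003*u^2 + 0.2652*u + 5.7871)/(0.6084*u^4 + 2.2308*u^3 + 4.2913*u^2 + 4.1184*u + 2.0736)
(3) = -3*m^2 - 6*m - 3
(4) = -9.06000000000000
(5) = 3*a^2 - 22*a*p - 6*a + 24*p^2 + 33*p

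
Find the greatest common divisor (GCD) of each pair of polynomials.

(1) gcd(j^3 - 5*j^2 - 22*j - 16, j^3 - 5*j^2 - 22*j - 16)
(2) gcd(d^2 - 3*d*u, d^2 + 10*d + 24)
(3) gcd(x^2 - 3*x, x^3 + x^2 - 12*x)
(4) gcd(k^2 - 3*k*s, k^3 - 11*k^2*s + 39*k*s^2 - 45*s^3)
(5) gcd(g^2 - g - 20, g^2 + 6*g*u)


(1) = j^3 - 5*j^2 - 22*j - 16
(2) = 1
(3) = gcd(x*(x - 3), x*(x - 3)*(x + 4)) = x^2 - 3*x
(4) = -k + 3*s
(5) = 1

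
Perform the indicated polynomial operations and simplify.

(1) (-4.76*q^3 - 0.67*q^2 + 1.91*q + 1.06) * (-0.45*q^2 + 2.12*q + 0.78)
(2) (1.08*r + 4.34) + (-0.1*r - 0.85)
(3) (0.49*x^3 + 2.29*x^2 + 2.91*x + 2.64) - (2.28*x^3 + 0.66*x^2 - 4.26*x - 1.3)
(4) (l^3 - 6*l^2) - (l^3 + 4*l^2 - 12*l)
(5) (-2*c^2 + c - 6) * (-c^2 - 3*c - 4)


(1) = 2.142*q^5 - 9.7897*q^4 - 5.9927*q^3 + 3.0496*q^2 + 3.737*q + 0.8268
(2) = 0.98*r + 3.49
(3) = -1.79*x^3 + 1.63*x^2 + 7.17*x + 3.94
(4) = -10*l^2 + 12*l
(5) = 2*c^4 + 5*c^3 + 11*c^2 + 14*c + 24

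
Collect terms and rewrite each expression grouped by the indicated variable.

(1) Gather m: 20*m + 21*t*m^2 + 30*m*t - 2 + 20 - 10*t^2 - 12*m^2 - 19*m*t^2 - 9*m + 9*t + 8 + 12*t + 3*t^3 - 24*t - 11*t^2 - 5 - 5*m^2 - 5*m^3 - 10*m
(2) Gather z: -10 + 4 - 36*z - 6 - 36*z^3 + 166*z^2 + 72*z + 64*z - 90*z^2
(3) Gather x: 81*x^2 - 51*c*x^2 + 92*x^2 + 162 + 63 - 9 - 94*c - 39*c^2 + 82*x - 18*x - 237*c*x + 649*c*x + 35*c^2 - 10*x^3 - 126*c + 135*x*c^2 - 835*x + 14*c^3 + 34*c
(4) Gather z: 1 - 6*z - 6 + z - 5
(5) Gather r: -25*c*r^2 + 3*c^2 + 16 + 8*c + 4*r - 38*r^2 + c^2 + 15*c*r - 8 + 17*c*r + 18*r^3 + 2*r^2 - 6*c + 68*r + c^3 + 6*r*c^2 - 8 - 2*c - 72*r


(1) = -5*m^3 + m^2*(21*t - 17) + m*(-19*t^2 + 30*t + 1) + 3*t^3 - 21*t^2 - 3*t + 21
(2) = -36*z^3 + 76*z^2 + 100*z - 12
(3) = 14*c^3 - 4*c^2 - 186*c - 10*x^3 + x^2*(173 - 51*c) + x*(135*c^2 + 412*c - 771) + 216
(4) = -5*z - 10
(5) = c^3 + 4*c^2 + 18*r^3 + r^2*(-25*c - 36) + r*(6*c^2 + 32*c)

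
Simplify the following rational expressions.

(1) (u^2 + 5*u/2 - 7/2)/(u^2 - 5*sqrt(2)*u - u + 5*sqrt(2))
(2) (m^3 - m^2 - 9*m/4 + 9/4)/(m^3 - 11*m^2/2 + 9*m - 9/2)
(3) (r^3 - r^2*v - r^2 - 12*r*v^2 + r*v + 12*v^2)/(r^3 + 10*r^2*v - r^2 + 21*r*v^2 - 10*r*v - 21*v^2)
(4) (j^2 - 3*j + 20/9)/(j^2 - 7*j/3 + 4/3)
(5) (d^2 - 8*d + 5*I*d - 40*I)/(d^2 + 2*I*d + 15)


(1) = (2*u + 7)/(2*u - 10*sqrt(2))
(2) = (2*m + 3)/(2*m - 6)
(3) = (r - 4*v)/(r + 7*v)
(4) = (3*j - 5)/(3*j - 3)
(5) = (d - 8)/(d - 3*I)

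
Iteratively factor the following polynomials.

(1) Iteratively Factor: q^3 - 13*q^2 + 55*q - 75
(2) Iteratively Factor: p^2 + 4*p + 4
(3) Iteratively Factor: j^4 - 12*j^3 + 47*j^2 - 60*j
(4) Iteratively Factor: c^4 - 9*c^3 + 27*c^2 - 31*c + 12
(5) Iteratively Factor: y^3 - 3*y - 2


(1) = (q - 5)*(q^2 - 8*q + 15) = (q - 5)^2*(q - 3)
(2) = (p + 2)*(p + 2)
(3) = (j - 5)*(j^3 - 7*j^2 + 12*j) = (j - 5)*(j - 4)*(j^2 - 3*j) = j*(j - 5)*(j - 4)*(j - 3)
(4) = (c - 1)*(c^3 - 8*c^2 + 19*c - 12) = (c - 1)^2*(c^2 - 7*c + 12) = (c - 3)*(c - 1)^2*(c - 4)
(5) = (y + 1)*(y^2 - y - 2) = (y - 2)*(y + 1)*(y + 1)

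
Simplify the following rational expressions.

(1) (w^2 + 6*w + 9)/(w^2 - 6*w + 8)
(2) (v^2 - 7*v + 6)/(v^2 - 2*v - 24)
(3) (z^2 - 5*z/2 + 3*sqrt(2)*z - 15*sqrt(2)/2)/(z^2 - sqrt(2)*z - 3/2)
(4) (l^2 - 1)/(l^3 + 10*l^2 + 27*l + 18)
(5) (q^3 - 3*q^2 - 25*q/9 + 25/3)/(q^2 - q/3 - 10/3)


(1) = (w^2 + 6*w + 9)/(w^2 - 6*w + 8)
(2) = (v - 1)/(v + 4)
(3) = (4*z^2 + z*(-10 + 12*sqrt(2)) - 30*sqrt(2))/(4*z^2 - 4*sqrt(2)*z - 6)
(4) = (l - 1)/(l^2 + 9*l + 18)
(5) = (3*q^2 - 14*q + 15)/(3*q - 6)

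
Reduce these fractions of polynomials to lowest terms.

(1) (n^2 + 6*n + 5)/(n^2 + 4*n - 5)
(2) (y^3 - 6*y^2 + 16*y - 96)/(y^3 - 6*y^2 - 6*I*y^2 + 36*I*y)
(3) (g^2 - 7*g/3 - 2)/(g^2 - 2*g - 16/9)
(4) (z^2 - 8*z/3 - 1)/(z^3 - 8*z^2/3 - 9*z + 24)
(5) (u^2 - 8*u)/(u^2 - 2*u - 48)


(1) = (n + 1)/(n - 1)
(2) = (y^2 + 16)/(y^2 - 6*I*y)
(3) = (3*g - 9)/(3*g - 8)
(4) = (3*z + 1)/(3*z^2 + z - 24)
(5) = u/(u + 6)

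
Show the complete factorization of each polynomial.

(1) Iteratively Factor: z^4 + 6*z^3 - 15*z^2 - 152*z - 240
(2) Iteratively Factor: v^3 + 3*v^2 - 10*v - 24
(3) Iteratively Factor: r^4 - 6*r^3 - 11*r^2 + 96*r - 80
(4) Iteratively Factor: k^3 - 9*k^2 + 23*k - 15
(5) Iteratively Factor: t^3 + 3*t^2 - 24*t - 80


(1) = (z + 4)*(z^3 + 2*z^2 - 23*z - 60) = (z + 3)*(z + 4)*(z^2 - z - 20) = (z - 5)*(z + 3)*(z + 4)*(z + 4)
(2) = (v + 2)*(v^2 + v - 12) = (v + 2)*(v + 4)*(v - 3)
(3) = (r - 5)*(r^3 - r^2 - 16*r + 16) = (r - 5)*(r - 1)*(r^2 - 16) = (r - 5)*(r - 1)*(r + 4)*(r - 4)
(4) = (k - 5)*(k^2 - 4*k + 3) = (k - 5)*(k - 3)*(k - 1)
(5) = (t - 5)*(t^2 + 8*t + 16) = (t - 5)*(t + 4)*(t + 4)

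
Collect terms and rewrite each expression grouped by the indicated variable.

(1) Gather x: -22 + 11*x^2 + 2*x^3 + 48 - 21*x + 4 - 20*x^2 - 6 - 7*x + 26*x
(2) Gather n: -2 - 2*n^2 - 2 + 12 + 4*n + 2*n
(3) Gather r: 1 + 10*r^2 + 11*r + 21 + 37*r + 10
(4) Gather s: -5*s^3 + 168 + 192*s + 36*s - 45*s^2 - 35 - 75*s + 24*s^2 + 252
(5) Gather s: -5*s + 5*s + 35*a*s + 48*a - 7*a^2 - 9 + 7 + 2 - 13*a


(1) = 2*x^3 - 9*x^2 - 2*x + 24
(2) = -2*n^2 + 6*n + 8
(3) = 10*r^2 + 48*r + 32
(4) = -5*s^3 - 21*s^2 + 153*s + 385
(5) = -7*a^2 + 35*a*s + 35*a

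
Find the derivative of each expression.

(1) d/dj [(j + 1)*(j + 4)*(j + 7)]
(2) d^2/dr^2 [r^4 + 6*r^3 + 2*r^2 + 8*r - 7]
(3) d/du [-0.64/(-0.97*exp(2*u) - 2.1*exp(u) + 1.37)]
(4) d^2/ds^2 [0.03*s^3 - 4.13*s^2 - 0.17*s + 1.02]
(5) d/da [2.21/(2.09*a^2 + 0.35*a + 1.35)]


(1) = 3*j^2 + 24*j + 39
(2) = 12*r^2 + 36*r + 4
(3) = (-1.2416*exp(u) - 1.344)*exp(u)/(0.97*exp(2*u) + 2.1*exp(u) - 1.37)^2
(4) = 0.18*s - 8.26
(5) = (-9.2378*a - 0.7735)/(2.09*a^2 + 0.35*a + 1.35)^2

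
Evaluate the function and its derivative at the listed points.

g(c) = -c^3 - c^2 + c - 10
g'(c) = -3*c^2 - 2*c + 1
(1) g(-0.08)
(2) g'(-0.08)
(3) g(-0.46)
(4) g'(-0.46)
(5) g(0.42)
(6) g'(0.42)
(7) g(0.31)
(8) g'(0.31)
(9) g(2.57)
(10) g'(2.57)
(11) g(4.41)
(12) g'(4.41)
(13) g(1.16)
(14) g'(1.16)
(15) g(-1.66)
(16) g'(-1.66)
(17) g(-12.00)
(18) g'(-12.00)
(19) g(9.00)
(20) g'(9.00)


(1) = -10.09
(2) = 1.14
(3) = -10.57
(4) = 1.29
(5) = -9.83
(6) = -0.37
(7) = -9.82
(8) = 0.09
(9) = -31.01
(10) = -23.95
(11) = -110.80
(12) = -66.16
(13) = -11.75
(14) = -5.36
(15) = -9.84
(16) = -3.95
(17) = 1562.00
(18) = -407.00
(19) = -811.00
(20) = -260.00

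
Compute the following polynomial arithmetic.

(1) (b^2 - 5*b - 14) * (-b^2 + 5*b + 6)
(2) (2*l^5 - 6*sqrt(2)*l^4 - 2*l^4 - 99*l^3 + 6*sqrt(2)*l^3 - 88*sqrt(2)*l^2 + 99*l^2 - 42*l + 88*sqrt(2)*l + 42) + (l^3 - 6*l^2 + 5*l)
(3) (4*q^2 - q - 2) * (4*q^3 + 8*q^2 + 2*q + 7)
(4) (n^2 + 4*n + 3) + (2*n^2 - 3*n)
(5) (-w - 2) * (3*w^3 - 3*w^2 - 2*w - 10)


(1) = -b^4 + 10*b^3 - 5*b^2 - 100*b - 84
(2) = 2*l^5 - 6*sqrt(2)*l^4 - 2*l^4 - 98*l^3 + 6*sqrt(2)*l^3 - 88*sqrt(2)*l^2 + 93*l^2 - 37*l + 88*sqrt(2)*l + 42
(3) = 16*q^5 + 28*q^4 - 8*q^3 + 10*q^2 - 11*q - 14
(4) = 3*n^2 + n + 3
(5) = -3*w^4 - 3*w^3 + 8*w^2 + 14*w + 20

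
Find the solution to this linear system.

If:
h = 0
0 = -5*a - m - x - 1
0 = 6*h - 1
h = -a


Then:
No Solution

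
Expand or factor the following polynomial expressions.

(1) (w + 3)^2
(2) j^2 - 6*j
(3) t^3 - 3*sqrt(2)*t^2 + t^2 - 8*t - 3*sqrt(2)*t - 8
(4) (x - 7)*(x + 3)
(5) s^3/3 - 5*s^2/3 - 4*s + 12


(1) = w^2 + 6*w + 9
(2) = j*(j - 6)
(3) = (t + 1)*(t - 4*sqrt(2))*(t + sqrt(2))
(4) = x^2 - 4*x - 21
(5) = (s/3 + 1)*(s - 6)*(s - 2)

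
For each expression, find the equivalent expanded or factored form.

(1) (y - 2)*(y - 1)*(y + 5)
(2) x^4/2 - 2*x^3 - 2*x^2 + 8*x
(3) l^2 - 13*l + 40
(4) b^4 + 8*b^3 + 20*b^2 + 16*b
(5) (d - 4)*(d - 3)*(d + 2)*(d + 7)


(1) = y^3 + 2*y^2 - 13*y + 10
(2) = x*(x/2 + 1)*(x - 4)*(x - 2)
(3) = (l - 8)*(l - 5)
(4) = b*(b + 2)^2*(b + 4)
(5) = d^4 + 2*d^3 - 37*d^2 + 10*d + 168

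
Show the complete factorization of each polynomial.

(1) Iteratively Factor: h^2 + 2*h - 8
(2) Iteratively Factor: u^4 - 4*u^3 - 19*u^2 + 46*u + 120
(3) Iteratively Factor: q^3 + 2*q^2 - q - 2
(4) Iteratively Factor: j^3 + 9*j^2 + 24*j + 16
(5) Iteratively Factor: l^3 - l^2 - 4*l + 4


(1) = (h + 4)*(h - 2)
(2) = (u + 2)*(u^3 - 6*u^2 - 7*u + 60) = (u - 4)*(u + 2)*(u^2 - 2*u - 15) = (u - 4)*(u + 2)*(u + 3)*(u - 5)
(3) = (q + 1)*(q^2 + q - 2) = (q + 1)*(q + 2)*(q - 1)
(4) = (j + 1)*(j^2 + 8*j + 16) = (j + 1)*(j + 4)*(j + 4)
(5) = (l + 2)*(l^2 - 3*l + 2) = (l - 1)*(l + 2)*(l - 2)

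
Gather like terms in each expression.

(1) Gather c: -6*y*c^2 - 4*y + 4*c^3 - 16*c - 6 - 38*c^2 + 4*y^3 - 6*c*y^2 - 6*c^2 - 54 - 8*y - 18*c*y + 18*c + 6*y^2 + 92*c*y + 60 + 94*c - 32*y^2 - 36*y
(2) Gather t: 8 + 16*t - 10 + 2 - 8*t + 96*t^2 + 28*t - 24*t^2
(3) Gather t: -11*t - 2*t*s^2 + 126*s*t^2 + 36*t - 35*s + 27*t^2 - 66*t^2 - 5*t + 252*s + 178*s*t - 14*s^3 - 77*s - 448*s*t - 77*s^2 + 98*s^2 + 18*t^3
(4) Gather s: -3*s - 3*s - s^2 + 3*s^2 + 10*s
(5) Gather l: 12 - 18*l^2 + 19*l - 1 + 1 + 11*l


(1) = 4*c^3 + c^2*(-6*y - 44) + c*(-6*y^2 + 74*y + 96) + 4*y^3 - 26*y^2 - 48*y
(2) = 72*t^2 + 36*t
(3) = -14*s^3 + 21*s^2 + 140*s + 18*t^3 + t^2*(126*s - 39) + t*(-2*s^2 - 270*s + 20)
(4) = 2*s^2 + 4*s
(5) = -18*l^2 + 30*l + 12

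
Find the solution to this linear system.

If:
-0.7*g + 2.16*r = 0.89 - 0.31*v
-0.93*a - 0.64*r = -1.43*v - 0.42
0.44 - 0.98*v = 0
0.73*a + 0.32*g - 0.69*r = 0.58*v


Then:
a = 0.37
g = 2.39
r = 1.12
v = 0.45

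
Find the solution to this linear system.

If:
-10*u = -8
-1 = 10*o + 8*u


Then:
o = -37/50
u = 4/5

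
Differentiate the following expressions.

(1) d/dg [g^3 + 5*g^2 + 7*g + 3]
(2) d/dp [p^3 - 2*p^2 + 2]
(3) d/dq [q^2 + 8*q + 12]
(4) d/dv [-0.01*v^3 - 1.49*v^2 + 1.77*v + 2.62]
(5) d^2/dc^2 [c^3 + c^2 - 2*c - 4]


(1) = 3*g^2 + 10*g + 7
(2) = p*(3*p - 4)
(3) = 2*q + 8
(4) = -0.03*v^2 - 2.98*v + 1.77
(5) = 6*c + 2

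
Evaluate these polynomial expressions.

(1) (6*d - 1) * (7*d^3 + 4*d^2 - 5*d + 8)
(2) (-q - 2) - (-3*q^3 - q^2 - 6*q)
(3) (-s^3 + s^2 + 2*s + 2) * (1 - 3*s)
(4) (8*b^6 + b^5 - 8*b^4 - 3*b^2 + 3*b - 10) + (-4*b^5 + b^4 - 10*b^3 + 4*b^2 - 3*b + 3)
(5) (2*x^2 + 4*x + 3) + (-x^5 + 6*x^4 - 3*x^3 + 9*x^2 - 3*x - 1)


(1) = 42*d^4 + 17*d^3 - 34*d^2 + 53*d - 8
(2) = 3*q^3 + q^2 + 5*q - 2
(3) = 3*s^4 - 4*s^3 - 5*s^2 - 4*s + 2
(4) = 8*b^6 - 3*b^5 - 7*b^4 - 10*b^3 + b^2 - 7
(5) = -x^5 + 6*x^4 - 3*x^3 + 11*x^2 + x + 2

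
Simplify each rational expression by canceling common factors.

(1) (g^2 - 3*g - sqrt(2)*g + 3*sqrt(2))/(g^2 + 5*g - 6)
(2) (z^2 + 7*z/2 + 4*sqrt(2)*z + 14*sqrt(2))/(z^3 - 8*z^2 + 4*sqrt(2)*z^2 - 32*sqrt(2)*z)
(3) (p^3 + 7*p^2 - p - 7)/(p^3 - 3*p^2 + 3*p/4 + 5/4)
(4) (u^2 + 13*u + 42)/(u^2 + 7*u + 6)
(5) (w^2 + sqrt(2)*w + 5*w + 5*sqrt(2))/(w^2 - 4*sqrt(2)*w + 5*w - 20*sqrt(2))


(1) = (g^2 + g*(-3 - sqrt(2)) + 3*sqrt(2))/(g^2 + 5*g - 6)
(2) = (2*z + 7)/(2*z^2 - 16*z)
(3) = (4*p^2 + 32*p + 28)/(4*p^2 - 8*p - 5)
(4) = (u + 7)/(u + 1)
(5) = (w + sqrt(2))/(w - 4*sqrt(2))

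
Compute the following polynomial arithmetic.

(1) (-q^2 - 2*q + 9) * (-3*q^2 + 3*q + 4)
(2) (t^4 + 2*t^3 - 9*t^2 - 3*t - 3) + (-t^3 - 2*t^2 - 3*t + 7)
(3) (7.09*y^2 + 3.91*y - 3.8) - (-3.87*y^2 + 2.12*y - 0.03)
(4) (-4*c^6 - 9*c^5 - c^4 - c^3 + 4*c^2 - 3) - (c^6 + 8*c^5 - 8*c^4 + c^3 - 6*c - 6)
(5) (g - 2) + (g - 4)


(1) = 3*q^4 + 3*q^3 - 37*q^2 + 19*q + 36
(2) = t^4 + t^3 - 11*t^2 - 6*t + 4
(3) = 10.96*y^2 + 1.79*y - 3.77
(4) = -5*c^6 - 17*c^5 + 7*c^4 - 2*c^3 + 4*c^2 + 6*c + 3
(5) = 2*g - 6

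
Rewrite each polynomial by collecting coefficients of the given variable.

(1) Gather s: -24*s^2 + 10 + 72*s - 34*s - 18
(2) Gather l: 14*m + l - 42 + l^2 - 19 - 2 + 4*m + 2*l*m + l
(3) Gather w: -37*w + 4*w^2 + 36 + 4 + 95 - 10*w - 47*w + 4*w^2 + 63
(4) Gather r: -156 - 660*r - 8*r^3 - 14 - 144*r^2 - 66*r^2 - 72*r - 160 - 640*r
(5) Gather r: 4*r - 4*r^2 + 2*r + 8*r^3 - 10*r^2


(1) = -24*s^2 + 38*s - 8
(2) = l^2 + l*(2*m + 2) + 18*m - 63
(3) = 8*w^2 - 94*w + 198
(4) = -8*r^3 - 210*r^2 - 1372*r - 330
(5) = 8*r^3 - 14*r^2 + 6*r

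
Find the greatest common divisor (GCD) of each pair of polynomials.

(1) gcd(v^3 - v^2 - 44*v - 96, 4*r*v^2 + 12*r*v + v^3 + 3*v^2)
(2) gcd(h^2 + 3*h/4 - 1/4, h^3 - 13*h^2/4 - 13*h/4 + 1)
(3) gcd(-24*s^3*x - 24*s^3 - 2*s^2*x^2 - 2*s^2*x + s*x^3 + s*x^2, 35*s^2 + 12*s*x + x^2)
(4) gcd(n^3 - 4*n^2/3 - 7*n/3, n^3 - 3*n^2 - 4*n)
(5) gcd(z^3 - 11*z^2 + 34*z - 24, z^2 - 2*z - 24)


(1) = v + 3
(2) = gcd((h - 1/4)*(h + 1), (h - 4)*(h - 1/4)*(h + 1)) = h^2 + 3*h/4 - 1/4
(3) = gcd((-6*s + x)*(4*s + x)*(s*x + s), (5*s + x)*(7*s + x)) = 1
(4) = n^2 + n
(5) = gcd((z - 6)*(z - 4)*(z - 1), (z - 6)*(z + 4)) = z - 6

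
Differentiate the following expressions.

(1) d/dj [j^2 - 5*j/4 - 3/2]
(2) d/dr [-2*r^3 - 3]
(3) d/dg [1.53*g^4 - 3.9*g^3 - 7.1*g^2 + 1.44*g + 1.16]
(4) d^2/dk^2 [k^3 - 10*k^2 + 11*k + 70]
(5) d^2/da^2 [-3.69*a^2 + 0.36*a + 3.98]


(1) = 2*j - 5/4
(2) = -6*r^2
(3) = 6.12*g^3 - 11.7*g^2 - 14.2*g + 1.44
(4) = 6*k - 20
(5) = -7.38000000000000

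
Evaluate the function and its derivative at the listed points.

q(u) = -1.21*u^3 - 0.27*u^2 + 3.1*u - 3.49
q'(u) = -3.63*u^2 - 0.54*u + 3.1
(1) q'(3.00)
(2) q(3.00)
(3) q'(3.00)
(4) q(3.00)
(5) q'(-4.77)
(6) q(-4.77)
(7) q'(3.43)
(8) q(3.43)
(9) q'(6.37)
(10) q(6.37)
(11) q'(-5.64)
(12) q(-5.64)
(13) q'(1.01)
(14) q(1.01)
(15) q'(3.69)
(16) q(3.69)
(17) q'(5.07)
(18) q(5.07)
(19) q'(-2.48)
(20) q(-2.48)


(1) = -31.19
(2) = -29.29
(3) = -31.19
(4) = -29.29
(5) = -76.92
(6) = 106.90
(7) = -41.46
(8) = -44.86
(9) = -147.63
(10) = -307.45
(11) = -109.32
(12) = 187.52
(13) = -1.15
(14) = -1.88
(15) = -48.32
(16) = -56.52
(17) = -92.95
(18) = -152.41
(19) = -17.89
(20) = 5.62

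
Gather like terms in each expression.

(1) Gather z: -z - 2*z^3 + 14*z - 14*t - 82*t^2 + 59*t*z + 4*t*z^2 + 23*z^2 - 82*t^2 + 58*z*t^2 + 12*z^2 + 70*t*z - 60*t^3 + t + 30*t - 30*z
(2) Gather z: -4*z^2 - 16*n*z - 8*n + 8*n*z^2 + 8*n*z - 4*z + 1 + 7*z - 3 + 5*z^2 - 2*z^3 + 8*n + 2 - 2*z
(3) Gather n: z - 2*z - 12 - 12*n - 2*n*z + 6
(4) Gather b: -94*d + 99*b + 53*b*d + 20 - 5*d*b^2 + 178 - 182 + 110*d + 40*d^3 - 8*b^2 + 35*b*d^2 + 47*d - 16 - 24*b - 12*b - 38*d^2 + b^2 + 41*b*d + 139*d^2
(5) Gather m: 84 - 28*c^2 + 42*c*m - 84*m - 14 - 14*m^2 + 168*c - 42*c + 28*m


(1) = -60*t^3 - 164*t^2 + 17*t - 2*z^3 + z^2*(4*t + 35) + z*(58*t^2 + 129*t - 17)
(2) = -2*z^3 + z^2*(8*n + 1) + z*(1 - 8*n)
(3) = n*(-2*z - 12) - z - 6
(4) = b^2*(-5*d - 7) + b*(35*d^2 + 94*d + 63) + 40*d^3 + 101*d^2 + 63*d
(5) = -28*c^2 + 126*c - 14*m^2 + m*(42*c - 56) + 70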